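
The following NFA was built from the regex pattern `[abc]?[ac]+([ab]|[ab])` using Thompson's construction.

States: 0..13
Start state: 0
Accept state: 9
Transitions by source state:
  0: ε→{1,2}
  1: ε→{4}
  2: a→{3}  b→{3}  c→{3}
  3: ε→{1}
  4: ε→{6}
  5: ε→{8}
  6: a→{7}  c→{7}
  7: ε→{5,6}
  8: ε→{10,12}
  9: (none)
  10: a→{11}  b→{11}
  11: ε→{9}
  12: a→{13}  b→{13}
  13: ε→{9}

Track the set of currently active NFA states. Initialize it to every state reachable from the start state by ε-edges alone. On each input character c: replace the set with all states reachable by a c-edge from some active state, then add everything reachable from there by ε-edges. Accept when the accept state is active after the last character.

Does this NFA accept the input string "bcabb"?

Answer: REJECT

Steps:
S₀ = ε-closure({0}) = {0,1,2,4,6}
'b' @ 1: {1,3,4,6}
'c' @ 2: {5,6,7,8,10,12}
'a' @ 3: {5,6,7,8,9,10,11,12,13}  (accept∈set)
'b' @ 4: {9,11,13}  (accept∈set)
'b' @ 5: {}  — no active states
final: {}; accept 9 not in set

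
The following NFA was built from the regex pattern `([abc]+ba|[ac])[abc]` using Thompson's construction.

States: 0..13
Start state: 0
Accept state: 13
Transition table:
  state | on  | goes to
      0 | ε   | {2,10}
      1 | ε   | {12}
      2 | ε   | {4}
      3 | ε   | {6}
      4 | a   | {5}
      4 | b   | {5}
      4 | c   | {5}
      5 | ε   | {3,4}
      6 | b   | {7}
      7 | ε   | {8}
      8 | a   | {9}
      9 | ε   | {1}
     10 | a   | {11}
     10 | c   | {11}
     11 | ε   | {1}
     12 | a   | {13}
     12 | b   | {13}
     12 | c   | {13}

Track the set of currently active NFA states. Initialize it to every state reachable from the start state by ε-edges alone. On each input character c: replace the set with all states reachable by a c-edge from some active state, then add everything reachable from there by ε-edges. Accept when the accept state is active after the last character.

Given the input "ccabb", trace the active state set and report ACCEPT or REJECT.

Answer: REJECT

Derivation:
initial (ε-close {0}): {0,2,4,10}
'c' @ 1: {1,3,4,5,6,11,12}
'c' @ 2: {3,4,5,6,13}  [accepting]
'a' @ 3: {3,4,5,6}
'b' @ 4: {3,4,5,6,7,8}
'b' @ 5: {3,4,5,6,7,8}
final: {3,4,5,6,7,8}; accept 13 not in set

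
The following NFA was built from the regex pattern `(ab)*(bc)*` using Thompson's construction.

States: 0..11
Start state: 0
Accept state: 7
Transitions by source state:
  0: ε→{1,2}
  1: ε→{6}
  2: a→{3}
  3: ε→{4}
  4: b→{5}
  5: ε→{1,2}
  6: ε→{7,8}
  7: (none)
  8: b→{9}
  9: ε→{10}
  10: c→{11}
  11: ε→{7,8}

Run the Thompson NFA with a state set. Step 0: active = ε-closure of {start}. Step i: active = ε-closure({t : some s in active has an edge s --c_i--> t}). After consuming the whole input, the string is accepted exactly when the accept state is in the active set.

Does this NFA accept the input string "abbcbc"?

Answer: ACCEPT

Steps:
S₀ = ε-closure({0}) = {0,1,2,6,7,8}
'a' @ 1: {3,4}
'b' @ 2: {1,2,5,6,7,8}  (accept∈set)
'b' @ 3: {9,10}
'c' @ 4: {7,8,11}  (accept∈set)
'b' @ 5: {9,10}
'c' @ 6: {7,8,11}  (accept∈set)
end set {7,8,11} — state 7 in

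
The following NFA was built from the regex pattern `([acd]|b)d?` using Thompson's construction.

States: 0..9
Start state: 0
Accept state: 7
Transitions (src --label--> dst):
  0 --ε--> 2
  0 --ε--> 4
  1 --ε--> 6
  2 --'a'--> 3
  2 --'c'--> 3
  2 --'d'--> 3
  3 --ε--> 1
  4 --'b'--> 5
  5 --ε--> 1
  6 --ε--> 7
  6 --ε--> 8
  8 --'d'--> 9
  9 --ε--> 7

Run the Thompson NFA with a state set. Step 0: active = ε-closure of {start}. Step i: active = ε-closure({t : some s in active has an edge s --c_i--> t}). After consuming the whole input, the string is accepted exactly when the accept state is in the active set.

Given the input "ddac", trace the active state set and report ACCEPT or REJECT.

Answer: REJECT

Derivation:
S₀ = ε-closure({0}) = {0,2,4}
'd' @ 1: {1,3,6,7,8}  (accept∈set)
'd' @ 2: {7,9}  (accept∈set)
'a' @ 3: {}  — state set empty
rest 'c' ignored (set empty)
end set {} — state 7 not in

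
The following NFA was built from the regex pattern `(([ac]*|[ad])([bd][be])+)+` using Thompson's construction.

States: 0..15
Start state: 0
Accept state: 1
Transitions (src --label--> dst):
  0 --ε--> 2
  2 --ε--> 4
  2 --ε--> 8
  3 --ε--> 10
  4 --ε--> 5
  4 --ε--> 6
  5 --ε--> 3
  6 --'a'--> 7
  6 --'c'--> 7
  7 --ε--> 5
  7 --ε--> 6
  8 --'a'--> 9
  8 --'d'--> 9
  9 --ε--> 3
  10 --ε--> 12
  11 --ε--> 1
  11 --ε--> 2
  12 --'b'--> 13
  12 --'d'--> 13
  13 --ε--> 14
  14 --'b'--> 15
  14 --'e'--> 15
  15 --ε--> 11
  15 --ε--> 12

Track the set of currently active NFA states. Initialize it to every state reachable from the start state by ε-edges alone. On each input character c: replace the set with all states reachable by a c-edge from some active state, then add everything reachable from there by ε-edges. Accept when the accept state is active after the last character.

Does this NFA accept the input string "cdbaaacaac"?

Answer: REJECT

Steps:
start: ε-closure({0}) = {0,2,3,4,5,6,8,10,12}
'c' @ 1: {3,5,6,7,10,12}
'd' @ 2: {13,14}
'b' @ 3: {1,2,3,4,5,6,8,10,11,12,15}  ✓accept
'a' @ 4: {3,5,6,7,9,10,12}
'a' @ 5: {3,5,6,7,10,12}
'a' @ 6: {3,5,6,7,10,12}
'c' @ 7: {3,5,6,7,10,12}
'a' @ 8: {3,5,6,7,10,12}
'a' @ 9: {3,5,6,7,10,12}
'c' @ 10: {3,5,6,7,10,12}
after full input: {3,5,6,7,10,12}  (accept=1 not in)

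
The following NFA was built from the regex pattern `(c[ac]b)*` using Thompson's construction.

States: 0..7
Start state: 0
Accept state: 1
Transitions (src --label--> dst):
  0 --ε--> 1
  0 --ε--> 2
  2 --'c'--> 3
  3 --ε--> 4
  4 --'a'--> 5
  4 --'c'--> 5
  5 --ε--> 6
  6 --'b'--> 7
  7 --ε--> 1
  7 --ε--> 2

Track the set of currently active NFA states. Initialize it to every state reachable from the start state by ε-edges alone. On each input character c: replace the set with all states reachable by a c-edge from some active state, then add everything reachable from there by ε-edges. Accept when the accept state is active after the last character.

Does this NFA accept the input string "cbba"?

S₀ = ε-closure({0}) = {0,1,2}
'c' @ 1: {3,4}
'b' @ 2: {}  — dead — no transitions
rest 'ba' ignored (set empty)
end set {} — state 1 not in

Answer: REJECT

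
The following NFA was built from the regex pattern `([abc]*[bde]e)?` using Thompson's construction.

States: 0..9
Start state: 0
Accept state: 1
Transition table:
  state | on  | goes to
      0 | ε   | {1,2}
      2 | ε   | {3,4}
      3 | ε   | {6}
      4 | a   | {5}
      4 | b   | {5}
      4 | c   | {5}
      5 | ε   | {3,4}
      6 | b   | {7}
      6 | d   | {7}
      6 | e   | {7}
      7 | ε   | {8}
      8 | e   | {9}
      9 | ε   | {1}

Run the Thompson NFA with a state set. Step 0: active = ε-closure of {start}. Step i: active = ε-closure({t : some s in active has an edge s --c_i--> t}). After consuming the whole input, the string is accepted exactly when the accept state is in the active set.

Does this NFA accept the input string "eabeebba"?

Answer: REJECT

Derivation:
start: ε-closure({0}) = {0,1,2,3,4,6}
'e' @ 1: {7,8}
'a' @ 2: {}  — dead — no transitions
rest 'beebba' ignored (set empty)
after full input: {}  (accept=1 not in)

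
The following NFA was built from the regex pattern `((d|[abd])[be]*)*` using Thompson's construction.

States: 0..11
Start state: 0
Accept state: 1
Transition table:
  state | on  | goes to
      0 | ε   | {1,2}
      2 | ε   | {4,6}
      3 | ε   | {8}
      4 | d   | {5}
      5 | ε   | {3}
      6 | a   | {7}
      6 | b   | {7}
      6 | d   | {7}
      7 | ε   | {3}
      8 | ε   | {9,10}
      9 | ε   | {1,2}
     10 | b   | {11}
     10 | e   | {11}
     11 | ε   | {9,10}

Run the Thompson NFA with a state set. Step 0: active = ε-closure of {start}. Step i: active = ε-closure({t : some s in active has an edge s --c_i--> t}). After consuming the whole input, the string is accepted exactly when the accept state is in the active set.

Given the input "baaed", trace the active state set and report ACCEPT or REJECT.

S₀ = ε-closure({0}) = {0,1,2,4,6}
'b' @ 1: {1,2,3,4,6,7,8,9,10}  (accept∈set)
'a' @ 2: {1,2,3,4,6,7,8,9,10}  (accept∈set)
'a' @ 3: {1,2,3,4,6,7,8,9,10}  (accept∈set)
'e' @ 4: {1,2,4,6,9,10,11}  (accept∈set)
'd' @ 5: {1,2,3,4,5,6,7,8,9,10}  (accept∈set)
end set {1,2,3,4,5,6,7,8,9,10} — state 1 in

Answer: ACCEPT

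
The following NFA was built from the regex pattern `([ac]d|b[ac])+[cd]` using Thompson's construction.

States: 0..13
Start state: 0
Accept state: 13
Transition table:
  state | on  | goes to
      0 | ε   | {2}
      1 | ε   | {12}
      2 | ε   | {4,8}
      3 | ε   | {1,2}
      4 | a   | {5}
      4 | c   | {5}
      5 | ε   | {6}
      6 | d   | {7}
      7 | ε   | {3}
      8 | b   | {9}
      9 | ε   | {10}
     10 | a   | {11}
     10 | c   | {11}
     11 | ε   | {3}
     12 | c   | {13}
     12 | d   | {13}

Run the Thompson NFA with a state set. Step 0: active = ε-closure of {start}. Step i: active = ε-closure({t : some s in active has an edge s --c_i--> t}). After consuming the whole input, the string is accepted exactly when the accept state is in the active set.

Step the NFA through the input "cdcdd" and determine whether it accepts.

Answer: ACCEPT

Trace:
start: ε-closure({0}) = {0,2,4,8}
'c' @ 1: {5,6}
'd' @ 2: {1,2,3,4,7,8,12}
'c' @ 3: {5,6,13}  (accept∈set)
'd' @ 4: {1,2,3,4,7,8,12}
'd' @ 5: {13}  (accept∈set)
end set {13} — state 13 in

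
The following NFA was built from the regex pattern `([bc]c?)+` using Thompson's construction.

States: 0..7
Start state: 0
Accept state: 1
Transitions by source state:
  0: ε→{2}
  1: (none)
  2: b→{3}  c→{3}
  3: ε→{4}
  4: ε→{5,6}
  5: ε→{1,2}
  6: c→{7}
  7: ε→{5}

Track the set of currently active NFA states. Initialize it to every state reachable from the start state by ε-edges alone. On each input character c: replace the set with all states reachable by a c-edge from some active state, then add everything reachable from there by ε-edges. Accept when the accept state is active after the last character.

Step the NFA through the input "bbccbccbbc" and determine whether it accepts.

initial (ε-close {0}): {0,2}
'b' @ 1: {1,2,3,4,5,6}  (accept∈set)
'b' @ 2: {1,2,3,4,5,6}  (accept∈set)
'c' @ 3: {1,2,3,4,5,6,7}  (accept∈set)
'c' @ 4: {1,2,3,4,5,6,7}  (accept∈set)
'b' @ 5: {1,2,3,4,5,6}  (accept∈set)
'c' @ 6: {1,2,3,4,5,6,7}  (accept∈set)
'c' @ 7: {1,2,3,4,5,6,7}  (accept∈set)
'b' @ 8: {1,2,3,4,5,6}  (accept∈set)
'b' @ 9: {1,2,3,4,5,6}  (accept∈set)
'c' @ 10: {1,2,3,4,5,6,7}  (accept∈set)
end set {1,2,3,4,5,6,7} — state 1 in

Answer: ACCEPT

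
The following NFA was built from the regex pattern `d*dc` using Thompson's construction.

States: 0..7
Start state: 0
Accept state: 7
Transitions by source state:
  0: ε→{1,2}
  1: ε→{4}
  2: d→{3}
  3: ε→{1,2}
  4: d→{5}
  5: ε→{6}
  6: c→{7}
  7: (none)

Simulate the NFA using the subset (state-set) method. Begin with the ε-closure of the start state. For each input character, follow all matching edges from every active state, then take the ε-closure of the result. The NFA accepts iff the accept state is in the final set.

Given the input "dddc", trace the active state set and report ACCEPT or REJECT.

start: ε-closure({0}) = {0,1,2,4}
'd' @ 1: {1,2,3,4,5,6}
'd' @ 2: {1,2,3,4,5,6}
'd' @ 3: {1,2,3,4,5,6}
'c' @ 4: {7}  (accept∈set)
after full input: {7}  (accept=7 in)

Answer: ACCEPT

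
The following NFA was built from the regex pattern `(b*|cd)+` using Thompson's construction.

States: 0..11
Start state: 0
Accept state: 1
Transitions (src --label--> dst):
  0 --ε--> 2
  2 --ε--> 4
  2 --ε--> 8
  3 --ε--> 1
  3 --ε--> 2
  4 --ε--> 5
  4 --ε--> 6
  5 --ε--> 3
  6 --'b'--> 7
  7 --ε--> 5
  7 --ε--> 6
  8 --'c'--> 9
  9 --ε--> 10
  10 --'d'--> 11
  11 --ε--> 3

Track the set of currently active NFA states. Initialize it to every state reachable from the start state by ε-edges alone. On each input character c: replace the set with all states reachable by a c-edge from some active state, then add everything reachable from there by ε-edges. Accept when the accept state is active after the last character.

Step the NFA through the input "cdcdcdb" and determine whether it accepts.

Answer: ACCEPT

Steps:
start: ε-closure({0}) = {0,1,2,3,4,5,6,8}
'c' @ 1: {9,10}
'd' @ 2: {1,2,3,4,5,6,8,11}  ✓accept
'c' @ 3: {9,10}
'd' @ 4: {1,2,3,4,5,6,8,11}  ✓accept
'c' @ 5: {9,10}
'd' @ 6: {1,2,3,4,5,6,8,11}  ✓accept
'b' @ 7: {1,2,3,4,5,6,7,8}  ✓accept
final: {1,2,3,4,5,6,7,8}; accept 1 in set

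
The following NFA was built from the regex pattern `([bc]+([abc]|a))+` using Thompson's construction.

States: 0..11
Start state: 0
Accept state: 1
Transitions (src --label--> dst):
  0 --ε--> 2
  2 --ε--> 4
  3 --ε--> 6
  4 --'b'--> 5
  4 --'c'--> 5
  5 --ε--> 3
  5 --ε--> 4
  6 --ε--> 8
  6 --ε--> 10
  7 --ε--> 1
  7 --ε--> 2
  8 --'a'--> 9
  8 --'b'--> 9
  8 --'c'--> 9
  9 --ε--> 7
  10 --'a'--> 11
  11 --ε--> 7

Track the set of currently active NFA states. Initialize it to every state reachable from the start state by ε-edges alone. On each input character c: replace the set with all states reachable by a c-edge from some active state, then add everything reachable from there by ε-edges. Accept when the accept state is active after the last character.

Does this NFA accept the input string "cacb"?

Answer: ACCEPT

Steps:
initial (ε-close {0}): {0,2,4}
'c' @ 1: {3,4,5,6,8,10}
'a' @ 2: {1,2,4,7,9,11}  ✓accept
'c' @ 3: {3,4,5,6,8,10}
'b' @ 4: {1,2,3,4,5,6,7,8,9,10}  ✓accept
after full input: {1,2,3,4,5,6,7,8,9,10}  (accept=1 in)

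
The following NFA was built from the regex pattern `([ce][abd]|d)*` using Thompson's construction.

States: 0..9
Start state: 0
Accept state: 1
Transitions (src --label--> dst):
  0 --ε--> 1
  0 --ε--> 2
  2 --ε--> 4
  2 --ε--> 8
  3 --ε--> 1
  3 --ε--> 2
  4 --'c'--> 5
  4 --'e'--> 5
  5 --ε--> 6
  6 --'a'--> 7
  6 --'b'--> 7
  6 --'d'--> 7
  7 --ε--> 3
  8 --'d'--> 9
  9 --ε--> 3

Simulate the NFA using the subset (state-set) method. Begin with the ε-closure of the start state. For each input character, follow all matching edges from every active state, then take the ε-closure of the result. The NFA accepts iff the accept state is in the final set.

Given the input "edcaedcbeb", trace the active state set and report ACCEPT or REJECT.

start: ε-closure({0}) = {0,1,2,4,8}
'e' @ 1: {5,6}
'd' @ 2: {1,2,3,4,7,8}  (accept∈set)
'c' @ 3: {5,6}
'a' @ 4: {1,2,3,4,7,8}  (accept∈set)
'e' @ 5: {5,6}
'd' @ 6: {1,2,3,4,7,8}  (accept∈set)
'c' @ 7: {5,6}
'b' @ 8: {1,2,3,4,7,8}  (accept∈set)
'e' @ 9: {5,6}
'b' @ 10: {1,2,3,4,7,8}  (accept∈set)
after full input: {1,2,3,4,7,8}  (accept=1 in)

Answer: ACCEPT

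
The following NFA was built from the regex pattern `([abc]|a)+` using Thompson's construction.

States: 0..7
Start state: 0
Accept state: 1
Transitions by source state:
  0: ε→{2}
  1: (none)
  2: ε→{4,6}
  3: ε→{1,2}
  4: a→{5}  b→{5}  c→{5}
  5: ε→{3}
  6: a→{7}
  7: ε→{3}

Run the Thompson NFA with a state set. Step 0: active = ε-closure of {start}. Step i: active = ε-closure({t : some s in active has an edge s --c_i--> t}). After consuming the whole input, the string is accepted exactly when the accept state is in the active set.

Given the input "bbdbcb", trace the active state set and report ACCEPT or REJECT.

start: ε-closure({0}) = {0,2,4,6}
'b' @ 1: {1,2,3,4,5,6}  (accept∈set)
'b' @ 2: {1,2,3,4,5,6}  (accept∈set)
'd' @ 3: {}  — dead — no transitions
rest 'bcb' ignored (set empty)
final: {}; accept 1 not in set

Answer: REJECT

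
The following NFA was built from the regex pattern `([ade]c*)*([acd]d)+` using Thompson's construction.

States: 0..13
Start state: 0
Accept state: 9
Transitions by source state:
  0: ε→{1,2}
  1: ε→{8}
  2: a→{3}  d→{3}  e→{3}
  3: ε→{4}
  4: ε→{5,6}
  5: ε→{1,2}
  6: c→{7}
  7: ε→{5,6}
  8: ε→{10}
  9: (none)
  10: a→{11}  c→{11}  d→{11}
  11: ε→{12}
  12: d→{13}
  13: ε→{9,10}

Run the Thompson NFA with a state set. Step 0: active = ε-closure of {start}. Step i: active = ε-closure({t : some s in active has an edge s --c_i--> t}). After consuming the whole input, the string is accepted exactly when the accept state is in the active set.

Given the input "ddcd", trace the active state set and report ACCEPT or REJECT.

S₀ = ε-closure({0}) = {0,1,2,8,10}
'd' @ 1: {1,2,3,4,5,6,8,10,11,12}
'd' @ 2: {1,2,3,4,5,6,8,9,10,11,12,13}  [accepting]
'c' @ 3: {1,2,5,6,7,8,10,11,12}
'd' @ 4: {1,2,3,4,5,6,8,9,10,11,12,13}  [accepting]
final: {1,2,3,4,5,6,8,9,10,11,12,13}; accept 9 in set

Answer: ACCEPT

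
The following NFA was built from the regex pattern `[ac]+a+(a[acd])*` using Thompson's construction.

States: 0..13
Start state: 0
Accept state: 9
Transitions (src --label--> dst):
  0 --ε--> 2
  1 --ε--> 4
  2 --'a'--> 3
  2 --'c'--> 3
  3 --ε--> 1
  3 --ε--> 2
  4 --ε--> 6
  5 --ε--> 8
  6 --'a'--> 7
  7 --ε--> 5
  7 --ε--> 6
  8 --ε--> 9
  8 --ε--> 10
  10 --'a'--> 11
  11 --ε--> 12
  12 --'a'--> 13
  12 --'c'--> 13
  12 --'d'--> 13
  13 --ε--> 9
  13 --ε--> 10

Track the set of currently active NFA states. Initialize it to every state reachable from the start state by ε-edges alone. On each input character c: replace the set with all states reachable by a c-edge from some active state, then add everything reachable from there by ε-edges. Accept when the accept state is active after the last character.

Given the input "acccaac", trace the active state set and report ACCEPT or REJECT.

S₀ = ε-closure({0}) = {0,2}
'a' @ 1: {1,2,3,4,6}
'c' @ 2: {1,2,3,4,6}
'c' @ 3: {1,2,3,4,6}
'c' @ 4: {1,2,3,4,6}
'a' @ 5: {1,2,3,4,5,6,7,8,9,10}  [accepting]
'a' @ 6: {1,2,3,4,5,6,7,8,9,10,11,12}  [accepting]
'c' @ 7: {1,2,3,4,6,9,10,13}  [accepting]
final: {1,2,3,4,6,9,10,13}; accept 9 in set

Answer: ACCEPT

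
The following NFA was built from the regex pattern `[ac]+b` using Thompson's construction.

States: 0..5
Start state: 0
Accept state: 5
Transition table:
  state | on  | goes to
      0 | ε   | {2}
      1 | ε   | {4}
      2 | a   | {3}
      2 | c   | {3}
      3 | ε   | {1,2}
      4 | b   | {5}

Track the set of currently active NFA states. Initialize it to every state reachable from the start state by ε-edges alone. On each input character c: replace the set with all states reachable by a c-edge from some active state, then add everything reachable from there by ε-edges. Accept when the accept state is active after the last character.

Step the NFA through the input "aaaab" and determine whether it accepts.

initial (ε-close {0}): {0,2}
'a' @ 1: {1,2,3,4}
'a' @ 2: {1,2,3,4}
'a' @ 3: {1,2,3,4}
'a' @ 4: {1,2,3,4}
'b' @ 5: {5}  (accept∈set)
final: {5}; accept 5 in set

Answer: ACCEPT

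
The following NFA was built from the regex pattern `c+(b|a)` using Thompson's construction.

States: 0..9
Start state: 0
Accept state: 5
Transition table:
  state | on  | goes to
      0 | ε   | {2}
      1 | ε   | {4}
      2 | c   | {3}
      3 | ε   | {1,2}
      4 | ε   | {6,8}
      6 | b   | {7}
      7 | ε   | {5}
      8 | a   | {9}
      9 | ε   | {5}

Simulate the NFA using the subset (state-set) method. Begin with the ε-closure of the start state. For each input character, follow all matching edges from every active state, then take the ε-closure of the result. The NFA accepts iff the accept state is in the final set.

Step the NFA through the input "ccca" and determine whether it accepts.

initial (ε-close {0}): {0,2}
'c' @ 1: {1,2,3,4,6,8}
'c' @ 2: {1,2,3,4,6,8}
'c' @ 3: {1,2,3,4,6,8}
'a' @ 4: {5,9}  ✓accept
end set {5,9} — state 5 in

Answer: ACCEPT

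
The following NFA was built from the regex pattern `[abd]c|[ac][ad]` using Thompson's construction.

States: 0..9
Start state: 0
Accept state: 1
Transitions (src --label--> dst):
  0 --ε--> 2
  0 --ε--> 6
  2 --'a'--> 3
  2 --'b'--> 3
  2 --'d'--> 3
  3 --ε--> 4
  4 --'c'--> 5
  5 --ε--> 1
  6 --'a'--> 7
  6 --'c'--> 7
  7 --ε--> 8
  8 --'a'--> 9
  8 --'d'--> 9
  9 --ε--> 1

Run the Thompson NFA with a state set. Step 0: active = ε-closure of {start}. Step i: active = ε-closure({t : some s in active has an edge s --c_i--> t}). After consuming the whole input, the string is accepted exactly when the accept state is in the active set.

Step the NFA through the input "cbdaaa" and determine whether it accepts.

start: ε-closure({0}) = {0,2,6}
'c' @ 1: {7,8}
'b' @ 2: {}  — no active states
rest 'daaa' ignored (set empty)
final: {}; accept 1 not in set

Answer: REJECT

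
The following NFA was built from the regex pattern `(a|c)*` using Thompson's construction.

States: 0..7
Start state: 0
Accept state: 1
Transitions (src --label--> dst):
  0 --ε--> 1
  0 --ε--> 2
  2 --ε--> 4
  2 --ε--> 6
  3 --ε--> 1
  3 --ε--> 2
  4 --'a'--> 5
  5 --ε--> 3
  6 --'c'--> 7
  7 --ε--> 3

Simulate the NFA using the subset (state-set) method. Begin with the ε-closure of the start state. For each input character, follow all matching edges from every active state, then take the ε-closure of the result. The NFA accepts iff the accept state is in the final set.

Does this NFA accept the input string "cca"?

Answer: ACCEPT

Derivation:
initial (ε-close {0}): {0,1,2,4,6}
'c' @ 1: {1,2,3,4,6,7}  (accept∈set)
'c' @ 2: {1,2,3,4,6,7}  (accept∈set)
'a' @ 3: {1,2,3,4,5,6}  (accept∈set)
after full input: {1,2,3,4,5,6}  (accept=1 in)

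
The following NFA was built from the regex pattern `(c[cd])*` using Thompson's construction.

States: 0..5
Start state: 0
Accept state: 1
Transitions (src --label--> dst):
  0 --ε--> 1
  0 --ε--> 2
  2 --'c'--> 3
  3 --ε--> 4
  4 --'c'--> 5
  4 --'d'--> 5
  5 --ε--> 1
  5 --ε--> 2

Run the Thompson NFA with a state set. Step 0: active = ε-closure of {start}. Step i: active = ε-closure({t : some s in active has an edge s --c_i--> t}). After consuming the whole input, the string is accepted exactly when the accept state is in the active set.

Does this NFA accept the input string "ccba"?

Answer: REJECT

Steps:
start: ε-closure({0}) = {0,1,2}
'c' @ 1: {3,4}
'c' @ 2: {1,2,5}  (accept∈set)
'b' @ 3: {}  — dead — no transitions
rest 'a' ignored (set empty)
after full input: {}  (accept=1 not in)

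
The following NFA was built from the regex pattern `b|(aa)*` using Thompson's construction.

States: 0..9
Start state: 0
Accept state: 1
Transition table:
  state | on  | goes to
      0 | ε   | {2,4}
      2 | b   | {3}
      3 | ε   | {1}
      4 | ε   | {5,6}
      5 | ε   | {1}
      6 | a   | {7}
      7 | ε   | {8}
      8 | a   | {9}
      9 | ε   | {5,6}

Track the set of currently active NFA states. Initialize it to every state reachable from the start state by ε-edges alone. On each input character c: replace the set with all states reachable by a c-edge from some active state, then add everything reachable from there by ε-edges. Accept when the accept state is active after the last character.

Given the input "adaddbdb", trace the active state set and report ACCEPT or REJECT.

start: ε-closure({0}) = {0,1,2,4,5,6}
'a' @ 1: {7,8}
'd' @ 2: {}  — state set empty
rest 'addbdb' ignored (set empty)
end set {} — state 1 not in

Answer: REJECT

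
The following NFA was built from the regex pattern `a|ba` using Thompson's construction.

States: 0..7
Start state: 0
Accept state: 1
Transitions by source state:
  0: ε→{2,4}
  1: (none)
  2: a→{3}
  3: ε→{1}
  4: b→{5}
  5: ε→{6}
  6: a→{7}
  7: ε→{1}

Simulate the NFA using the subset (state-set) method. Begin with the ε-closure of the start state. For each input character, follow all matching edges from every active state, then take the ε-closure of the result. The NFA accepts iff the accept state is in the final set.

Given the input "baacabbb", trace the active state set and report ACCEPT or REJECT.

initial (ε-close {0}): {0,2,4}
'b' @ 1: {5,6}
'a' @ 2: {1,7}  [accepting]
'a' @ 3: {}  — dead — no transitions
rest 'cabbb' ignored (set empty)
after full input: {}  (accept=1 not in)

Answer: REJECT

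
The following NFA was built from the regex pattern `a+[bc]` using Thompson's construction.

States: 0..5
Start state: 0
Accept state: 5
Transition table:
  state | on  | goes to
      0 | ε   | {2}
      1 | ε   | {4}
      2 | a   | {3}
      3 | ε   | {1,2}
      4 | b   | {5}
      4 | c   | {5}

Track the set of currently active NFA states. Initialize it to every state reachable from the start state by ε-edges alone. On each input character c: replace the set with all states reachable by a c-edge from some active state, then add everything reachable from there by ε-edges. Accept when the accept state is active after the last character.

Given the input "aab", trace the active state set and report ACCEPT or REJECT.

Answer: ACCEPT

Trace:
S₀ = ε-closure({0}) = {0,2}
'a' @ 1: {1,2,3,4}
'a' @ 2: {1,2,3,4}
'b' @ 3: {5}  ✓accept
after full input: {5}  (accept=5 in)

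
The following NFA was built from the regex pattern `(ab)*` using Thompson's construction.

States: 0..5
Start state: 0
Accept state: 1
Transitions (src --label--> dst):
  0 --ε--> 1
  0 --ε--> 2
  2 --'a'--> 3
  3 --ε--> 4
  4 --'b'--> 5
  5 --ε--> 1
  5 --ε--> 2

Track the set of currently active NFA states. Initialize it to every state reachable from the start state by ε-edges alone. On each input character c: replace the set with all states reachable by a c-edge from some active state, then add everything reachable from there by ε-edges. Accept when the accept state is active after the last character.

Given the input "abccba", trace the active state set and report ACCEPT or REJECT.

Answer: REJECT

Steps:
start: ε-closure({0}) = {0,1,2}
'a' @ 1: {3,4}
'b' @ 2: {1,2,5}  (accept∈set)
'c' @ 3: {}  — no active states
rest 'cba' ignored (set empty)
after full input: {}  (accept=1 not in)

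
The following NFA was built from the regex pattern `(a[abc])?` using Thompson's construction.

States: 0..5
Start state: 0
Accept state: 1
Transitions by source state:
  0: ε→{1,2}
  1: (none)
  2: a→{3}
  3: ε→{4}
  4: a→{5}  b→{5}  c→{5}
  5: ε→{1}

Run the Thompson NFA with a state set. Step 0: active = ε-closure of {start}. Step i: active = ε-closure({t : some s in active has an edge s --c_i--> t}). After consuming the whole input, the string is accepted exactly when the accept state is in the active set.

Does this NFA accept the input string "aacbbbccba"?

start: ε-closure({0}) = {0,1,2}
'a' @ 1: {3,4}
'a' @ 2: {1,5}  (accept∈set)
'c' @ 3: {}  — no active states
rest 'bbbccba' ignored (set empty)
final: {}; accept 1 not in set

Answer: REJECT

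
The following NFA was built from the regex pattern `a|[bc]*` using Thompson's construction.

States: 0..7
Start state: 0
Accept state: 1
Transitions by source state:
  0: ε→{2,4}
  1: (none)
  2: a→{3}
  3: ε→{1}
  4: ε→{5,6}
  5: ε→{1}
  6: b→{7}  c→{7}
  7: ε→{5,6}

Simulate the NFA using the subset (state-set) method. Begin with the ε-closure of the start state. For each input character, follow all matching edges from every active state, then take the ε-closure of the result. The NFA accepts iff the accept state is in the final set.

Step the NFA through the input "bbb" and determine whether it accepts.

Answer: ACCEPT

Trace:
start: ε-closure({0}) = {0,1,2,4,5,6}
'b' @ 1: {1,5,6,7}  ✓accept
'b' @ 2: {1,5,6,7}  ✓accept
'b' @ 3: {1,5,6,7}  ✓accept
after full input: {1,5,6,7}  (accept=1 in)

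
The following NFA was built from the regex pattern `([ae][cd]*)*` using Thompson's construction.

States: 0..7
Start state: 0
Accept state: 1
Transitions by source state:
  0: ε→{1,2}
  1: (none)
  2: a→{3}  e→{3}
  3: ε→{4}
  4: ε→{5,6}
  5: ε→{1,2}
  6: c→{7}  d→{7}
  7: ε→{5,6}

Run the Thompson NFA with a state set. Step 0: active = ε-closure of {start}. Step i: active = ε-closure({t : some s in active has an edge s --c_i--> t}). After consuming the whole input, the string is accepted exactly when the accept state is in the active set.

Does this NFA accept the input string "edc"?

initial (ε-close {0}): {0,1,2}
'e' @ 1: {1,2,3,4,5,6}  (accept∈set)
'd' @ 2: {1,2,5,6,7}  (accept∈set)
'c' @ 3: {1,2,5,6,7}  (accept∈set)
after full input: {1,2,5,6,7}  (accept=1 in)

Answer: ACCEPT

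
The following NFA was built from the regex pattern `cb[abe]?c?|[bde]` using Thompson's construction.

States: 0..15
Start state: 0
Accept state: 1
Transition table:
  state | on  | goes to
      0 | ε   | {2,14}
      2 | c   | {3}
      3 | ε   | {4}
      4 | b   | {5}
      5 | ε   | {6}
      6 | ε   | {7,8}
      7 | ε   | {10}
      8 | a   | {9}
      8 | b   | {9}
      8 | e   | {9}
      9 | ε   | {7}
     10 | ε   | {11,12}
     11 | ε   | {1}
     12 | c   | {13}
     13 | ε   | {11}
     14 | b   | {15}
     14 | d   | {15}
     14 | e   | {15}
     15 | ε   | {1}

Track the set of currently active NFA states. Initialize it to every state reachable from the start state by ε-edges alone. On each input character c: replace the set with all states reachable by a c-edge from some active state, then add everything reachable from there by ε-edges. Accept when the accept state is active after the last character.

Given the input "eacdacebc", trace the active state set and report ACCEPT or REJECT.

initial (ε-close {0}): {0,2,14}
'e' @ 1: {1,15}  [accepting]
'a' @ 2: {}  — no active states
rest 'cdacebc' ignored (set empty)
end set {} — state 1 not in

Answer: REJECT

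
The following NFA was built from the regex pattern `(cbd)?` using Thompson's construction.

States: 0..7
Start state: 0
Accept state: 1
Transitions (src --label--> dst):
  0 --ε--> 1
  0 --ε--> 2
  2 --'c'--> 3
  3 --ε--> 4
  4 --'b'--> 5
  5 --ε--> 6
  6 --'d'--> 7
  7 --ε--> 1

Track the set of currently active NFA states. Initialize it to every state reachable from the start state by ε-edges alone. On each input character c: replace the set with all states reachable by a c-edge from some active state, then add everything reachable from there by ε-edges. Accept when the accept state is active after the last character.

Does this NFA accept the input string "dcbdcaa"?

initial (ε-close {0}): {0,1,2}
'd' @ 1: {}  — dead — no transitions
rest 'cbdcaa' ignored (set empty)
final: {}; accept 1 not in set

Answer: REJECT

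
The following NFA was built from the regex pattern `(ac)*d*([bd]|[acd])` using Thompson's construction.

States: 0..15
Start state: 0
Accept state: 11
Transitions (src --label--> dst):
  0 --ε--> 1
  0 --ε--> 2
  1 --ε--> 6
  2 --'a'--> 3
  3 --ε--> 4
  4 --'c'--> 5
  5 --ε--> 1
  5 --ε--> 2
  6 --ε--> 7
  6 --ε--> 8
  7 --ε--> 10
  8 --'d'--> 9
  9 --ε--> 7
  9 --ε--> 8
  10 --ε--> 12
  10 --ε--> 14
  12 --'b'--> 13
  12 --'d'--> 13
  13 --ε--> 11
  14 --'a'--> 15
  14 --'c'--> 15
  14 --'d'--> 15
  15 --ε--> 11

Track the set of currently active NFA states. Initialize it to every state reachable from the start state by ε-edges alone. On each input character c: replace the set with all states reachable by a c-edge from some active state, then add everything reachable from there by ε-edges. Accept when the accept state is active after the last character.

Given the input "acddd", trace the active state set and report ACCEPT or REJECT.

S₀ = ε-closure({0}) = {0,1,2,6,7,8,10,12,14}
'a' @ 1: {3,4,11,15}  [accepting]
'c' @ 2: {1,2,5,6,7,8,10,12,14}
'd' @ 3: {7,8,9,10,11,12,13,14,15}  [accepting]
'd' @ 4: {7,8,9,10,11,12,13,14,15}  [accepting]
'd' @ 5: {7,8,9,10,11,12,13,14,15}  [accepting]
final: {7,8,9,10,11,12,13,14,15}; accept 11 in set

Answer: ACCEPT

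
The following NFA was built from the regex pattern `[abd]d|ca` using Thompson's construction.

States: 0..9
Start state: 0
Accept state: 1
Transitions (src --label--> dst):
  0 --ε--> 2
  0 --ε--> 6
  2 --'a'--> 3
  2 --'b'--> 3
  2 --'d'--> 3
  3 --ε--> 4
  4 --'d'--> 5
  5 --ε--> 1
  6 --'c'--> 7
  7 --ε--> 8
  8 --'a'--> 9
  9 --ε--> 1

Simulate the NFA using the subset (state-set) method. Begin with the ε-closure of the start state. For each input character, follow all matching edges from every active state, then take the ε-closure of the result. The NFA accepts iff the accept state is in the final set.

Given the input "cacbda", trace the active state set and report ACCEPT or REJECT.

start: ε-closure({0}) = {0,2,6}
'c' @ 1: {7,8}
'a' @ 2: {1,9}  (accept∈set)
'c' @ 3: {}  — dead — no transitions
rest 'bda' ignored (set empty)
end set {} — state 1 not in

Answer: REJECT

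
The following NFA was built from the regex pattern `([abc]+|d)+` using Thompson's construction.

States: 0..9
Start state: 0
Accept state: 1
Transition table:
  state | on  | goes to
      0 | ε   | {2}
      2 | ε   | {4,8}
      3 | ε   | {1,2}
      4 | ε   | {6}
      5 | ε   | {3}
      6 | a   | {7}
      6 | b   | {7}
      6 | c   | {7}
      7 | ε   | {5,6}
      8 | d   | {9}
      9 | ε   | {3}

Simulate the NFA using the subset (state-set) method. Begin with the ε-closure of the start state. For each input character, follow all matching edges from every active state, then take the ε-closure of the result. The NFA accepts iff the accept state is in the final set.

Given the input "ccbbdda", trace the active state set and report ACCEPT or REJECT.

initial (ε-close {0}): {0,2,4,6,8}
'c' @ 1: {1,2,3,4,5,6,7,8}  ✓accept
'c' @ 2: {1,2,3,4,5,6,7,8}  ✓accept
'b' @ 3: {1,2,3,4,5,6,7,8}  ✓accept
'b' @ 4: {1,2,3,4,5,6,7,8}  ✓accept
'd' @ 5: {1,2,3,4,6,8,9}  ✓accept
'd' @ 6: {1,2,3,4,6,8,9}  ✓accept
'a' @ 7: {1,2,3,4,5,6,7,8}  ✓accept
after full input: {1,2,3,4,5,6,7,8}  (accept=1 in)

Answer: ACCEPT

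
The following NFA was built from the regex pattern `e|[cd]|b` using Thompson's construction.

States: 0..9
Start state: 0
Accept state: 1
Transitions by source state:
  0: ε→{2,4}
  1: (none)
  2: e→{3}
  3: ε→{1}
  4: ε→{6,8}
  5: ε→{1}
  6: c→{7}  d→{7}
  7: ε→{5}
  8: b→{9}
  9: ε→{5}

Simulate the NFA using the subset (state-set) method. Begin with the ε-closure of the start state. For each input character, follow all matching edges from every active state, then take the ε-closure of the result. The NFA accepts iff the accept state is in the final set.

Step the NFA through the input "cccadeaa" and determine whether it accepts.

S₀ = ε-closure({0}) = {0,2,4,6,8}
'c' @ 1: {1,5,7}  ✓accept
'c' @ 2: {}  — state set empty
rest 'cadeaa' ignored (set empty)
after full input: {}  (accept=1 not in)

Answer: REJECT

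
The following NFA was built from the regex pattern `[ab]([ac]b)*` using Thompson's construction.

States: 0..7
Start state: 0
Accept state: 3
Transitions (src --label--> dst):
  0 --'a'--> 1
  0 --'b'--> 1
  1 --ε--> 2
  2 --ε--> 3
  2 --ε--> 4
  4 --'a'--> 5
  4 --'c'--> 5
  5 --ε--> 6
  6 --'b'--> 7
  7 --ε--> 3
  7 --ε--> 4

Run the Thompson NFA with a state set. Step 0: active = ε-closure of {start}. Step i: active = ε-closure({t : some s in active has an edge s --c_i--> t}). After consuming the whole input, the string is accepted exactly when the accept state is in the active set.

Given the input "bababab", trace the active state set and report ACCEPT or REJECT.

Answer: ACCEPT

Derivation:
initial (ε-close {0}): {0}
'b' @ 1: {1,2,3,4}  (accept∈set)
'a' @ 2: {5,6}
'b' @ 3: {3,4,7}  (accept∈set)
'a' @ 4: {5,6}
'b' @ 5: {3,4,7}  (accept∈set)
'a' @ 6: {5,6}
'b' @ 7: {3,4,7}  (accept∈set)
end set {3,4,7} — state 3 in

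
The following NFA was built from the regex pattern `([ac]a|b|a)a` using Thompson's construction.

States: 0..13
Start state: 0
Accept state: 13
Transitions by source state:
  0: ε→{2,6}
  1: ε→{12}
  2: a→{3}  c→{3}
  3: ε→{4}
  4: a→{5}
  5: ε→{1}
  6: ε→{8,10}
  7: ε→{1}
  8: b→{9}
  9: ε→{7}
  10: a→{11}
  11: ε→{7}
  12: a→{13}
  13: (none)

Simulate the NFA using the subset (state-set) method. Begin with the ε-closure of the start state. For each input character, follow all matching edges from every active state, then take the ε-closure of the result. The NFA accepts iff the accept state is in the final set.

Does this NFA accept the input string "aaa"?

Answer: ACCEPT

Steps:
S₀ = ε-closure({0}) = {0,2,6,8,10}
'a' @ 1: {1,3,4,7,11,12}
'a' @ 2: {1,5,12,13}  ✓accept
'a' @ 3: {13}  ✓accept
final: {13}; accept 13 in set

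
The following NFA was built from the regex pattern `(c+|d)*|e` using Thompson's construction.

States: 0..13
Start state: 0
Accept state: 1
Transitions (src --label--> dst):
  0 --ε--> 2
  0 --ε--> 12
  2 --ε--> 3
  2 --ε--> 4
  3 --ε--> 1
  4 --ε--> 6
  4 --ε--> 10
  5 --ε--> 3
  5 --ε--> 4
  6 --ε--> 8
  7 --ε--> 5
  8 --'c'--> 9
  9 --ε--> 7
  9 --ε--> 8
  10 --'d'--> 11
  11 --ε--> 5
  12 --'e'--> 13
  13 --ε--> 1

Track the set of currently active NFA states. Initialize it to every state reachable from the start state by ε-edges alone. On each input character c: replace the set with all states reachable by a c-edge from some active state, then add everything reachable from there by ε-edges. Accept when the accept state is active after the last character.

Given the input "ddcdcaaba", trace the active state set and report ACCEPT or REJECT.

Answer: REJECT

Trace:
start: ε-closure({0}) = {0,1,2,3,4,6,8,10,12}
'd' @ 1: {1,3,4,5,6,8,10,11}  ✓accept
'd' @ 2: {1,3,4,5,6,8,10,11}  ✓accept
'c' @ 3: {1,3,4,5,6,7,8,9,10}  ✓accept
'd' @ 4: {1,3,4,5,6,8,10,11}  ✓accept
'c' @ 5: {1,3,4,5,6,7,8,9,10}  ✓accept
'a' @ 6: {}  — state set empty
rest 'aba' ignored (set empty)
end set {} — state 1 not in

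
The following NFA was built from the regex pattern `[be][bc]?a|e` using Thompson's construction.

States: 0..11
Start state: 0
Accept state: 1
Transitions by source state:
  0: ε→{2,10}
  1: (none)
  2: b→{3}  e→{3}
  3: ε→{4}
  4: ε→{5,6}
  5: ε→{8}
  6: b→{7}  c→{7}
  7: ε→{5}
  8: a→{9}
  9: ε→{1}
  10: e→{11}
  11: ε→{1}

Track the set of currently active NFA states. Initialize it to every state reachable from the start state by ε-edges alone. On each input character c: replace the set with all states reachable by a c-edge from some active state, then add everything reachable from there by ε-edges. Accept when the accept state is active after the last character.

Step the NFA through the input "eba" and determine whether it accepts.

start: ε-closure({0}) = {0,2,10}
'e' @ 1: {1,3,4,5,6,8,11}  ✓accept
'b' @ 2: {5,7,8}
'a' @ 3: {1,9}  ✓accept
end set {1,9} — state 1 in

Answer: ACCEPT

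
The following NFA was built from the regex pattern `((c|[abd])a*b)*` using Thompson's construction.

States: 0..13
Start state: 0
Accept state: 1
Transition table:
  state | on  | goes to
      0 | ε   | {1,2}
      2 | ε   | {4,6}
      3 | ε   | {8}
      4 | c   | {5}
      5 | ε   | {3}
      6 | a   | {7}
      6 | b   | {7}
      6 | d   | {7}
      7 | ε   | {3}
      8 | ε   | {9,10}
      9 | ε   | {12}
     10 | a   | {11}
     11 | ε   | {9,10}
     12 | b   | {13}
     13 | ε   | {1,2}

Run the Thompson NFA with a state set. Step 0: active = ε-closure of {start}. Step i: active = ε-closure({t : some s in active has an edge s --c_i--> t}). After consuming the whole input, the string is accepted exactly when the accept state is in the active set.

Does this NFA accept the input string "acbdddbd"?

S₀ = ε-closure({0}) = {0,1,2,4,6}
'a' @ 1: {3,7,8,9,10,12}
'c' @ 2: {}  — no active states
rest 'bdddbd' ignored (set empty)
end set {} — state 1 not in

Answer: REJECT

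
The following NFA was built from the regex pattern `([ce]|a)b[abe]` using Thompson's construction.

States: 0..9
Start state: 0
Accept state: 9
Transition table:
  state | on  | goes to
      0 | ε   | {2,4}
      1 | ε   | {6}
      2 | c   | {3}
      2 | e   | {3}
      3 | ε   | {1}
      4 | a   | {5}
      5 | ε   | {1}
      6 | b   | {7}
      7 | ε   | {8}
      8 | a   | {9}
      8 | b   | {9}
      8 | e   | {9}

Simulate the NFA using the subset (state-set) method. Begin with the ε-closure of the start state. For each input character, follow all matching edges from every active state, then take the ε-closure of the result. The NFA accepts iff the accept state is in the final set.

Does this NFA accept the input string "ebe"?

S₀ = ε-closure({0}) = {0,2,4}
'e' @ 1: {1,3,6}
'b' @ 2: {7,8}
'e' @ 3: {9}  (accept∈set)
final: {9}; accept 9 in set

Answer: ACCEPT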